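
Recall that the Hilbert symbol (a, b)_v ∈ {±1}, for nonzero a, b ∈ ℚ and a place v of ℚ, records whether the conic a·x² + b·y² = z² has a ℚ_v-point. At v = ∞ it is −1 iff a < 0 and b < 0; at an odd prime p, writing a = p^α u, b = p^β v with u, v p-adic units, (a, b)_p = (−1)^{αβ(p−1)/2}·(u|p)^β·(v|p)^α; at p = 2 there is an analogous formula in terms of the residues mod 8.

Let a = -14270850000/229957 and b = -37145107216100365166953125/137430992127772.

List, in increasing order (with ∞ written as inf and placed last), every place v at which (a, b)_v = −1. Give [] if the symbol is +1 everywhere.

(a, b) ≡ (-2145, -1155) mod (ℚ^×)²; places V = {2, 3, 5, 7, 11, 13, 17, 19, 31, ∞}.
(a,b)_31: α=2, u≡8; β=6, v≡21 (mod 31); (8|31)=+1, (21|31)=-1; sign (−1)^0·+1^6·-1^2 = +1.
(a,b)_2: α=4, β=-2; u≡7, v≡5 (mod 8); ε(u)ε(v)=1·0, αω(v)=4·1, βω(u)=-2·0; sum ≡ 0  ⇒  +1.
(a,b)_∞: sgn(-2145)=−, sgn(-1155)=−, so -1.
(a,b)_19: α=-2, u≡3; β=-8, v≡17 (mod 19); (3|19)=-1, (17|19)=+1; sign (−1)^0·-1^-8·+1^-2 = +1.
(a,b)_5: α=5, u≡4; β=7, v≡4 (mod 5); (4|5)=+1, (4|5)=+1; sign (−1)^0·+1^7·+1^5 = +1.
(a,b)_17: α=0, u≡6; β=-2, v≡2 (mod 17); (6|17)=-1, (2|17)=+1; sign (−1)^0·-1^-2·+1^0 = +1.
(a,b)_13: α=-1, u≡1; β=2, v≡6 (mod 13); (1|13)=+1, (6|13)=-1; sign (−1)^0·+1^2·-1^-1 = -1.
(a,b)_11: α=1, u≡5; β=5, v≡4 (mod 11); (5|11)=+1, (4|11)=+1; sign (−1)^1·+1^5·+1^1 = -1.
(a,b)_7: α=-2, u≡2; β=-1, v≡6 (mod 7); (2|7)=+1, (6|7)=-1; sign (−1)^0·+1^-1·-1^-2 = +1.
(a,b)_3: α=3, u≡2; β=9, v≡2 (mod 3); (2|3)=-1, (2|3)=-1; sign (−1)^1·-1^9·-1^3 = -1.
|Ram(-2145, -1155)| = 4, even; anisotropic at {3, 11, 13, ∞}.

[3, 11, 13, inf]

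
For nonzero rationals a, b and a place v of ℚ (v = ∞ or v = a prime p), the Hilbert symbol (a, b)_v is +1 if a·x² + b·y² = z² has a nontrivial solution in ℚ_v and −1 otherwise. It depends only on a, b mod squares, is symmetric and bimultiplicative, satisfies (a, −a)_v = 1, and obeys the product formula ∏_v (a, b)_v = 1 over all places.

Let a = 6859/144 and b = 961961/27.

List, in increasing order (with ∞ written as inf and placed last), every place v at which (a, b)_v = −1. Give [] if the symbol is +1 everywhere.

[2, 7, 11, 13]

Mod squares: a ≡ 19, b ≡ 3003. Check v ∈ {∞, 2, 3, 7, 11, 13, 19, 31}.
v=31: a=31^0·(≡19), b=31^2·(≡21) mod 31; (19|31)=+1, (21|31)=-1; (−1)^{0·2·15}·(+1)^2·(-1)^0 = +1.
v=2: v_2(a)=-4, v_2(b)=0; units ≡ 3, 3 (mod 8); ε·ε+αω+βω = 1·1+-4·1+0·1 ≡ 1  ⇒  (a,b)_2 = -1.
v=13: a=13^0·(≡8), b=13^1·(≡1) mod 13; (8|13)=-1, (1|13)=+1; (−1)^{0·1·6}·(-1)^1·(+1)^0 = -1.
v=7: a=7^0·(≡5), b=7^1·(≡1) mod 7; (5|7)=-1, (1|7)=+1; (−1)^{0·1·3}·(-1)^1·(+1)^0 = -1.
v=∞: 19 > 0 and 3003 > 0  ⇒  (a,b)_∞ = +1.
v=11: a=11^0·(≡6), b=11^1·(≡9) mod 11; (6|11)=-1, (9|11)=+1; (−1)^{0·1·5}·(-1)^1·(+1)^0 = -1.
v=19: a=19^3·(≡7), b=19^0·(≡6) mod 19; (7|19)=+1, (6|19)=+1; (−1)^{3·0·9}·(+1)^0·(+1)^3 = +1.
v=3: a=3^-2·(≡1), b=3^-3·(≡2) mod 3; (1|3)=+1, (2|3)=-1; (−1)^{-2·-3·1}·(+1)^-3·(-1)^-2 = +1.
Ram(19, 3003) = {2, 7, 11, 13}; no ℚ_2-point on the conic.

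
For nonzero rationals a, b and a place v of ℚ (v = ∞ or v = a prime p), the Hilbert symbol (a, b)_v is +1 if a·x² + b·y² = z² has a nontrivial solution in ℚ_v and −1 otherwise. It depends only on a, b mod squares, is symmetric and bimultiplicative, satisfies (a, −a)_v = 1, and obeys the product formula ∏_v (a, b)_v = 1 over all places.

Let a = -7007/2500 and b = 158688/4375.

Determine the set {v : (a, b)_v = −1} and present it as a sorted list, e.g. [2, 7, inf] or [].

(a, b) ≡ (-143, 7714) mod (ℚ^×)²; places V = {2, 3, 5, 7, 11, 13, 19, 29, ∞}.
(a,b)_13: α=1, u≡5; β=0, v≡7 (mod 13); (5|13)=-1, (7|13)=-1; sign (−1)^0·-1^0·-1^1 = -1.
(a,b)_19: α=0, u≡9; β=1, v≡6 (mod 19); (9|19)=+1, (6|19)=+1; sign (−1)^0·+1^1·+1^0 = +1.
(a,b)_3: α=0, u≡1; β=2, v≡1 (mod 3); (1|3)=+1, (1|3)=+1; sign (−1)^0·+1^2·+1^0 = +1.
(a,b)_7: α=2, u≡4; β=-1, v≡6 (mod 7); (4|7)=+1, (6|7)=-1; sign (−1)^0·+1^-1·-1^2 = +1.
(a,b)_5: α=-4, u≡2; β=-4, v≡4 (mod 5); (2|5)=-1, (4|5)=+1; sign (−1)^0·-1^-4·+1^-4 = +1.
(a,b)_∞: sgn(-143)=−, sgn(7714)=+, so +1.
(a,b)_2: α=-2, β=5; u≡1, v≡1 (mod 8); ε(u)ε(v)=0·0, αω(v)=-2·0, βω(u)=5·0; sum ≡ 0  ⇒  +1.
(a,b)_11: α=1, u≡4; β=0, v≡3 (mod 11); (4|11)=+1, (3|11)=+1; sign (−1)^0·+1^0·+1^1 = +1.
(a,b)_29: α=0, u≡26; β=1, v≡24 (mod 29); (26|29)=-1, (24|29)=+1; sign (−1)^0·-1^1·+1^0 = -1.
|Ram(-143, 7714)| = 2, even; anisotropic at {13, 29}.

[13, 29]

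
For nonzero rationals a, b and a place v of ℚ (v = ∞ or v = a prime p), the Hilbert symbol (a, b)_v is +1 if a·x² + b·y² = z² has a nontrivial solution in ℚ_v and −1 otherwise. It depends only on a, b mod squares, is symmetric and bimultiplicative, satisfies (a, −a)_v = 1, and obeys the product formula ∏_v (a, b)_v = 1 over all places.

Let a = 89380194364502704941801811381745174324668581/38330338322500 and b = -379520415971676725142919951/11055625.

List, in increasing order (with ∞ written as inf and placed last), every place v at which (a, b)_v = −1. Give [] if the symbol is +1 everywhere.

[31, 37, 41, 53]

Mod squares: a ≡ 27416741, b ≡ -14911. Check v ∈ {∞, 2, 3, 5, 7, 11, 13, 19, 23, 31, 37, 41, 53}.
v=3: a=3^2·(≡2), b=3^0·(≡2) mod 3; (2|3)=-1, (2|3)=-1; (−1)^{2·0·1}·(-1)^0·(-1)^2 = +1.
v=7: a=7^-6·(≡4), b=7^-2·(≡5) mod 7; (4|7)=+1, (5|7)=-1; (−1)^{-6·-2·3}·(+1)^-2·(-1)^-6 = +1.
v=∞: 27416741 > 0 and -14911 < 0  ⇒  (a,b)_∞ = +1.
v=37: a=37^5·(≡13), b=37^3·(≡21) mod 37; (13|37)=-1, (21|37)=+1; (−1)^{5·3·18}·(-1)^3·(+1)^5 = -1.
v=41: a=41^3·(≡40), b=41^2·(≡26) mod 41; (40|41)=+1, (26|41)=-1; (−1)^{3·2·20}·(+1)^2·(-1)^3 = -1.
v=5: a=5^-4·(≡1), b=5^-4·(≡1) mod 5; (1|5)=+1, (1|5)=+1; (−1)^{-4·-4·2}·(+1)^-4·(+1)^-4 = +1.
v=19: a=19^-4·(≡7), b=19^-2·(≡7) mod 19; (7|19)=+1, (7|19)=+1; (−1)^{-4·-2·9}·(+1)^-2·(+1)^-4 = +1.
v=23: a=23^6·(≡19), b=23^4·(≡1) mod 23; (19|23)=-1, (1|23)=+1; (−1)^{6·4·11}·(-1)^4·(+1)^6 = +1.
v=53: a=53^3·(≡43), b=53^2·(≡34) mod 53; (43|53)=+1, (34|53)=-1; (−1)^{3·2·26}·(+1)^2·(-1)^3 = -1.
v=31: a=31^5·(≡24), b=31^3·(≡29) mod 31; (24|31)=-1, (29|31)=-1; (−1)^{5·3·15}·(-1)^3·(-1)^5 = -1.
v=2: v_2(a)=-2, v_2(b)=0; units ≡ 5, 1 (mod 8); ε·ε+αω+βω = 0·0+-2·0+0·1 ≡ 0  ⇒  (a,b)_2 = +1.
v=13: a=13^2·(≡3), b=13^1·(≡9) mod 13; (3|13)=+1, (9|13)=+1; (−1)^{2·1·6}·(+1)^1·(+1)^2 = +1.
v=11: a=11^7·(≡8), b=11^4·(≡4) mod 11; (8|11)=-1, (4|11)=+1; (−1)^{7·4·5}·(-1)^4·(+1)^7 = +1.
(27416741, -14911 / ℚ) ramifies at {31, 37, 41, 53}: a division algebra.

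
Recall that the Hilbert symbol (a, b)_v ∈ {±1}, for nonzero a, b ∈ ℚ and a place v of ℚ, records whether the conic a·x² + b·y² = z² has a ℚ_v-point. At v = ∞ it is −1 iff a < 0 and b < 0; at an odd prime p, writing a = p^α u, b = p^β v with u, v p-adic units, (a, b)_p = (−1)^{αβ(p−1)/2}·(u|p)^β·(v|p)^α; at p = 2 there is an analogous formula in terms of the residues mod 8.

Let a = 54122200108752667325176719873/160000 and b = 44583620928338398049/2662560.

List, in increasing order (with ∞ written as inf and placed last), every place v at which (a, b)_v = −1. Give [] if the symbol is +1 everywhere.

Mod squares: a ≡ 1124097, b ≡ 410. Check v ∈ {∞, 2, 3, 5, 11, 13, 19, 23, 37, 41, 43}.
v=19: a=19^3·(≡9), b=19^2·(≡16) mod 19; (9|19)=+1, (16|19)=+1; (−1)^{3·2·9}·(+1)^2·(+1)^3 = +1.
v=13: a=13^3·(≡6), b=13^2·(≡2) mod 13; (6|13)=-1, (2|13)=-1; (−1)^{3·2·6}·(-1)^2·(-1)^3 = -1.
v=41: a=41^5·(≡19), b=41^3·(≡20) mod 41; (19|41)=-1, (20|41)=+1; (−1)^{5·3·20}·(-1)^3·(+1)^5 = -1.
v=2: v_2(a)=-8, v_2(b)=-5; units ≡ 1, 5 (mod 8); ε·ε+αω+βω = 0·0+-8·1+-5·0 ≡ 0  ⇒  (a,b)_2 = +1.
v=∞: 1124097 > 0 and 410 > 0  ⇒  (a,b)_∞ = +1.
v=5: a=5^-4·(≡3), b=5^-1·(≡2) mod 5; (3|5)=-1, (2|5)=-1; (−1)^{-4·-1·2}·(-1)^-1·(-1)^-4 = -1.
v=3: a=3^7·(≡2), b=3^-2·(≡2) mod 3; (2|3)=-1, (2|3)=-1; (−1)^{7·-2·1}·(-1)^-2·(-1)^7 = -1.
v=43: a=43^0·(≡3), b=43^-2·(≡24) mod 43; (3|43)=-1, (24|43)=+1; (−1)^{0·-2·21}·(-1)^-2·(+1)^0 = +1.
v=11: a=11^0·(≡10), b=11^4·(≡9) mod 11; (10|11)=-1, (9|11)=+1; (−1)^{0·4·5}·(-1)^4·(+1)^0 = +1.
v=23: a=23^4·(≡3), b=23^2·(≡11) mod 23; (3|23)=+1, (11|23)=-1; (−1)^{4·2·11}·(+1)^2·(-1)^4 = +1.
v=37: a=37^3·(≡4), b=37^2·(≡27) mod 37; (4|37)=+1, (27|37)=+1; (−1)^{3·2·18}·(+1)^2·(+1)^3 = +1.
(1124097, 410 / ℚ) ramifies at {3, 5, 13, 41}: a division algebra.

[3, 5, 13, 41]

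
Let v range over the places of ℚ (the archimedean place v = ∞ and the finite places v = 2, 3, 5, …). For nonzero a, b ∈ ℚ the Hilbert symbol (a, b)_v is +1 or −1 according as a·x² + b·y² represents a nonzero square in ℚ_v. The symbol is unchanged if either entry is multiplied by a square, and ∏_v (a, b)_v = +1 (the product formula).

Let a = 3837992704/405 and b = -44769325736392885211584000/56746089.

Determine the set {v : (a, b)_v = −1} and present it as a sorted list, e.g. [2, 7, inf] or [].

(a, b) ≡ (443555, -887110) mod (ℚ^×)²; places V = {2, 3, 5, 7, 11, 13, 19, 23, 29, 31, ∞}.
(a,b)_19: α=1, u≡15; β=3, v≡18 (mod 19); (15|19)=-1, (18|19)=-1; sign (−1)^1·-1^3·-1^1 = -1.
(a,b)_5: α=-1, u≡4; β=3, v≡2 (mod 5); (4|5)=+1, (2|5)=-1; sign (−1)^0·+1^3·-1^-1 = -1.
(a,b)_∞: sgn(443555)=+, sgn(-887110)=−, so +1.
(a,b)_23: α=1, u≡11; β=3, v≡18 (mod 23); (11|23)=-1, (18|23)=+1; sign (−1)^1·-1^3·+1^1 = +1.
(a,b)_11: α=0, u≡2; β=2, v≡2 (mod 11); (2|11)=-1, (2|11)=-1; sign (−1)^0·-1^2·-1^0 = +1.
(a,b)_13: α=2, u≡2; β=2, v≡4 (mod 13); (2|13)=-1, (4|13)=+1; sign (−1)^0·-1^2·+1^2 = +1.
(a,b)_3: α=-4, u≡2; β=-10, v≡2 (mod 3); (2|3)=-1, (2|3)=-1; sign (−1)^0·-1^-10·-1^-4 = +1.
(a,b)_2: α=8, β=9; u≡3, v≡5 (mod 8); ε(u)ε(v)=1·0, αω(v)=8·1, βω(u)=9·1; sum ≡ 1  ⇒  -1.
(a,b)_31: α=0, u≡4; β=-2, v≡29 (mod 31); (4|31)=+1, (29|31)=-1; sign (−1)^0·+1^-2·-1^0 = +1.
(a,b)_7: α=1, u≡2; β=5, v≡5 (mod 7); (2|7)=+1, (5|7)=-1; sign (−1)^1·+1^5·-1^1 = +1.
(a,b)_29: α=1, u≡27; β=3, v≡13 (mod 29); (27|29)=-1, (13|29)=+1; sign (−1)^0·-1^3·+1^1 = -1.
|Ram(443555, -887110)| = 4, even; anisotropic at {2, 5, 19, 29}.

[2, 5, 19, 29]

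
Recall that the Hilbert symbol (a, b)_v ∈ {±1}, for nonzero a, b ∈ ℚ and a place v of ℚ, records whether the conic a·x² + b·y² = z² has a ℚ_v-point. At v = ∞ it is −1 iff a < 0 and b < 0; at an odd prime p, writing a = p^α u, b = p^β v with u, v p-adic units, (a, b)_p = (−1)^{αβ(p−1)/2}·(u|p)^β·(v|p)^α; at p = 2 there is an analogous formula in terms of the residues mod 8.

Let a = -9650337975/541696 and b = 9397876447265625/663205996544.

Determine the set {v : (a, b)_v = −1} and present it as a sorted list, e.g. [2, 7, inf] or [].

(a, b) ≡ (-551, 787930) mod (ℚ^×)²; places V = {2, 3, 5, 7, 11, 13, 19, 23, 29, 31, ∞}.
(a,b)_29: α=1, u≡17; β=1, v≡8 (mod 29); (17|29)=-1, (8|29)=-1; sign (−1)^0·-1^1·-1^1 = +1.
(a,b)_13: α=0, u≡5; β=-1, v≡1 (mod 13); (5|13)=-1, (1|13)=+1; sign (−1)^0·-1^-1·+1^0 = -1.
(a,b)_5: α=2, u≡1; β=9, v≡4 (mod 5); (1|5)=+1, (4|5)=+1; sign (−1)^0·+1^9·+1^2 = +1.
(a,b)_31: α=2, u≡5; β=-2, v≡26 (mod 31); (5|31)=+1, (26|31)=-1; sign (−1)^0·+1^-2·-1^2 = +1.
(a,b)_∞: sgn(-551)=−, sgn(787930)=+, so +1.
(a,b)_11: α=0, u≡8; β=3, v≡4 (mod 11); (8|11)=-1, (4|11)=+1; sign (−1)^0·-1^3·+1^0 = -1.
(a,b)_3: α=6, u≡1; β=8, v≡1 (mod 3); (1|3)=+1, (1|3)=+1; sign (−1)^0·+1^8·+1^6 = +1.
(a,b)_2: α=-10, β=-11; u≡1, v≡5 (mod 8); ε(u)ε(v)=0·0, αω(v)=-10·1, βω(u)=-11·0; sum ≡ 0  ⇒  +1.
(a,b)_7: α=0, u≡2; β=-2, v≡6 (mod 7); (2|7)=+1, (6|7)=-1; sign (−1)^0·+1^-2·-1^0 = +1.
(a,b)_19: α=1, u≡9; β=1, v≡13 (mod 19); (9|19)=+1, (13|19)=-1; sign (−1)^1·+1^1·-1^1 = +1.
(a,b)_23: α=-2, u≡2; β=-2, v≡5 (mod 23); (2|23)=+1, (5|23)=-1; sign (−1)^0·+1^-2·-1^-2 = +1.
(-551, 787930 / ℚ) ramifies at {11, 13}: a division algebra.

[11, 13]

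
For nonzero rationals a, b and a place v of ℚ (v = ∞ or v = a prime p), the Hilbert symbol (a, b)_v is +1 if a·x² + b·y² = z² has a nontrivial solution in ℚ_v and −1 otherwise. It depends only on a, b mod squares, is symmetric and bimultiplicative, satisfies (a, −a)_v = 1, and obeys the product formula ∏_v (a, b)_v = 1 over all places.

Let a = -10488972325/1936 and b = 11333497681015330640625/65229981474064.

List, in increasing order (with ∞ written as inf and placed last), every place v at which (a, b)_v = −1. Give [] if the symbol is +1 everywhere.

[13, 23]

Mod squares: a ≡ -13, b ≡ 5681. Check v ∈ {∞, 2, 3, 5, 11, 13, 17, 19, 23, 37, 41}.
v=11: a=11^-2·(≡3), b=11^-6·(≡5) mod 11; (3|11)=+1, (5|11)=+1; (−1)^{-2·-6·5}·(+1)^-6·(+1)^-2 = +1.
v=41: a=41^0·(≡26), b=41^-2·(≡36) mod 41; (26|41)=-1, (36|41)=+1; (−1)^{0·-2·20}·(-1)^-2·(+1)^0 = +1.
v=23: a=23^2·(≡19), b=23^3·(≡20) mod 23; (19|23)=-1, (20|23)=-1; (−1)^{2·3·11}·(-1)^3·(-1)^2 = -1.
v=∞: -13 < 0 and 5681 > 0  ⇒  (a,b)_∞ = +1.
v=3: a=3^0·(≡2), b=3^4·(≡2) mod 3; (2|3)=-1, (2|3)=-1; (−1)^{0·4·1}·(-1)^4·(-1)^0 = +1.
v=37: a=37^0·(≡20), b=37^-2·(≡29) mod 37; (20|37)=-1, (29|37)=-1; (−1)^{0·-2·18}·(-1)^-2·(-1)^0 = +1.
v=17: a=17^0·(≡9), b=17^2·(≡10) mod 17; (9|17)=+1, (10|17)=-1; (−1)^{0·2·8}·(+1)^2·(-1)^0 = +1.
v=13: a=13^3·(≡1), b=13^5·(≡5) mod 13; (1|13)=+1, (5|13)=-1; (−1)^{3·5·6}·(+1)^5·(-1)^3 = -1.
v=5: a=5^2·(≡2), b=5^6·(≡4) mod 5; (2|5)=-1, (4|5)=+1; (−1)^{2·6·2}·(-1)^6·(+1)^2 = +1.
v=19: a=19^2·(≡6), b=19^3·(≡14) mod 19; (6|19)=+1, (14|19)=-1; (−1)^{2·3·9}·(+1)^3·(-1)^2 = +1.
v=2: v_2(a)=-4, v_2(b)=-4; units ≡ 3, 1 (mod 8); ε·ε+αω+βω = 1·0+-4·0+-4·1 ≡ 0  ⇒  (a,b)_2 = +1.
|Ram(-13, 5681)| = 2, even; anisotropic at {13, 23}.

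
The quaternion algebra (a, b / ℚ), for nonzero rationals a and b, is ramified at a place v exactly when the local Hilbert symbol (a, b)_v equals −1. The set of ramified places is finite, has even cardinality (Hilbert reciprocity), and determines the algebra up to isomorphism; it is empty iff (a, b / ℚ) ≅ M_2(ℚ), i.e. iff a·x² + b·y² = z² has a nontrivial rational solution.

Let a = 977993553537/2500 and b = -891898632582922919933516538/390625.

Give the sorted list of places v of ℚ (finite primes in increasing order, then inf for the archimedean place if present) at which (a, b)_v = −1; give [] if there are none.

Mod squares: a ≡ 17017, b ≡ -42. Check v ∈ {∞, 2, 3, 5, 7, 11, 13, 17, 19}.
v=3: a=3^2·(≡1), b=3^15·(≡1) mod 3; (1|3)=+1, (1|3)=+1; (−1)^{2·15·1}·(+1)^15·(+1)^2 = +1.
v=7: a=7^3·(≡1), b=7^9·(≡4) mod 7; (1|7)=+1, (4|7)=+1; (−1)^{3·9·3}·(+1)^9·(+1)^3 = -1.
v=5: a=5^-4·(≡3), b=5^-8·(≡2) mod 5; (3|5)=-1, (2|5)=-1; (−1)^{-4·-8·2}·(-1)^-8·(-1)^-4 = +1.
v=∞: 17017 > 0 and -42 < 0  ⇒  (a,b)_∞ = +1.
v=17: a=17^1·(≡15), b=17^2·(≡2) mod 17; (15|17)=+1, (2|17)=+1; (−1)^{1·2·8}·(+1)^2·(+1)^1 = +1.
v=19: a=19^4·(≡13), b=19^4·(≡13) mod 19; (13|19)=-1, (13|19)=-1; (−1)^{4·4·9}·(-1)^4·(-1)^4 = +1.
v=11: a=11^1·(≡2), b=11^2·(≡6) mod 11; (2|11)=-1, (6|11)=-1; (−1)^{1·2·5}·(-1)^2·(-1)^1 = -1.
v=2: v_2(a)=-2, v_2(b)=1; units ≡ 1, 3 (mod 8); ε·ε+αω+βω = 0·1+-2·1+1·0 ≡ 0  ⇒  (a,b)_2 = +1.
v=13: a=13^1·(≡9), b=13^2·(≡1) mod 13; (9|13)=+1, (1|13)=+1; (−1)^{1·2·6}·(+1)^2·(+1)^1 = +1.
(17017, -42 / ℚ) ramifies at {7, 11}: a division algebra.

[7, 11]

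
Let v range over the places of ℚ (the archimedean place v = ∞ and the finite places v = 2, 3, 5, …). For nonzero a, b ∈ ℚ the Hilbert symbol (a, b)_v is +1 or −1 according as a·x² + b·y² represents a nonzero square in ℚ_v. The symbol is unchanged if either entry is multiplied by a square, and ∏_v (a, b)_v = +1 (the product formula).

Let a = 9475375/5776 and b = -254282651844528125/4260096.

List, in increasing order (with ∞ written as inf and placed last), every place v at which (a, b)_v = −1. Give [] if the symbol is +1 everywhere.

Mod squares: a ≡ 7735, b ≡ -5. Check v ∈ {∞, 2, 3, 5, 7, 13, 17, 19, 43}.
v=7: a=7^3·(≡3), b=7^8·(≡2) mod 7; (3|7)=-1, (2|7)=+1; (−1)^{3·8·3}·(-1)^8·(+1)^3 = +1.
v=2: v_2(a)=-4, v_2(b)=-8; units ≡ 7, 3 (mod 8); ε·ε+αω+βω = 1·1+-4·1+-8·0 ≡ 1  ⇒  (a,b)_2 = -1.
v=13: a=13^1·(≡1), b=13^2·(≡11) mod 13; (1|13)=+1, (11|13)=-1; (−1)^{1·2·6}·(+1)^2·(-1)^1 = -1.
v=19: a=19^-2·(≡13), b=19^0·(≡3) mod 19; (13|19)=-1, (3|19)=-1; (−1)^{-2·0·9}·(-1)^0·(-1)^-2 = +1.
v=∞: 7735 > 0 and -5 < 0  ⇒  (a,b)_∞ = +1.
v=17: a=17^1·(≡1), b=17^4·(≡7) mod 17; (1|17)=+1, (7|17)=-1; (−1)^{1·4·8}·(+1)^4·(-1)^1 = -1.
v=43: a=43^0·(≡14), b=43^-2·(≡38) mod 43; (14|43)=+1, (38|43)=+1; (−1)^{0·-2·21}·(+1)^-2·(+1)^0 = +1.
v=3: a=3^0·(≡1), b=3^-2·(≡1) mod 3; (1|3)=+1, (1|3)=+1; (−1)^{0·-2·1}·(+1)^-2·(+1)^0 = +1.
v=5: a=5^3·(≡3), b=5^5·(≡1) mod 5; (3|5)=-1, (1|5)=+1; (−1)^{3·5·2}·(-1)^5·(+1)^3 = -1.
|Ram(7735, -5)| = 4, even; anisotropic at {2, 5, 13, 17}.

[2, 5, 13, 17]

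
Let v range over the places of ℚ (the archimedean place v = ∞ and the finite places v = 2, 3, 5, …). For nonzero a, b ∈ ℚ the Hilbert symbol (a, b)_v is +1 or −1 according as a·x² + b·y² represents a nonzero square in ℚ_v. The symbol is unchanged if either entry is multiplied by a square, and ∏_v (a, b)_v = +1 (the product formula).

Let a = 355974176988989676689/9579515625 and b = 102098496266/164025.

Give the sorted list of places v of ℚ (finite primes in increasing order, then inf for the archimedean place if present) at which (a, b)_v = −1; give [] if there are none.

(a, b) ≡ (41, 2090426) mod (ℚ^×)²; places V = {2, 3, 5, 11, 13, 17, 29, 37, 41, 47, 53, ∞}.
(a,b)_53: α=0, u≡34; β=1, v≡25 (mod 53); (34|53)=-1, (25|53)=+1; sign (−1)^0·-1^1·+1^0 = -1.
(a,b)_13: α=2, u≡11; β=3, v≡7 (mod 13); (11|13)=-1, (7|13)=-1; sign (−1)^0·-1^3·-1^2 = -1.
(a,b)_5: α=-6, u≡1; β=-2, v≡1 (mod 5); (1|5)=+1, (1|5)=+1; sign (−1)^0·+1^-2·+1^-6 = +1.
(a,b)_17: α=4, u≡10; β=2, v≡9 (mod 17); (10|17)=-1, (9|17)=+1; sign (−1)^0·-1^2·+1^4 = +1.
(a,b)_2: α=0, β=1; u≡1, v≡5 (mod 8); ε(u)ε(v)=0·0, αω(v)=0·1, βω(u)=1·0; sum ≡ 0  ⇒  +1.
(a,b)_3: α=-6, u≡2; β=-8, v≡2 (mod 3); (2|3)=-1, (2|3)=-1; sign (−1)^0·-1^-8·-1^-6 = +1.
(a,b)_∞: sgn(41)=+, sgn(2090426)=+, so +1.
(a,b)_37: α=2, u≡34; β=1, v≡9 (mod 37); (34|37)=+1, (9|37)=+1; sign (−1)^0·+1^1·+1^2 = +1.
(a,b)_47: α=2, u≡35; β=0, v≡17 (mod 47); (35|47)=-1, (17|47)=+1; sign (−1)^0·-1^0·+1^2 = +1.
(a,b)_11: α=2, u≡2; β=0, v≡2 (mod 11); (2|11)=-1, (2|11)=-1; sign (−1)^0·-1^0·-1^2 = +1.
(a,b)_29: α=-2, u≡2; β=0, v≡8 (mod 29); (2|29)=-1, (8|29)=-1; sign (−1)^0·-1^0·-1^-2 = +1.
(a,b)_41: α=3, u≡9; β=1, v≡1 (mod 41); (9|41)=+1, (1|41)=+1; sign (−1)^0·+1^1·+1^3 = +1.
(41, 2090426 / ℚ) ramifies at {13, 53}: a division algebra.

[13, 53]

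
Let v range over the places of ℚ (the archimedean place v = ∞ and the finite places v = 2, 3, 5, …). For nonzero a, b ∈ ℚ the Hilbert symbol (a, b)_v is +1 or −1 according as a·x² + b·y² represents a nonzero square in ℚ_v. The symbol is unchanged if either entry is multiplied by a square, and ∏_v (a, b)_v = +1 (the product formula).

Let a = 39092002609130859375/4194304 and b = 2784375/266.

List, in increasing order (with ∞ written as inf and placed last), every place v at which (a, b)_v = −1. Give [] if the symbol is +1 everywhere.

(a, b) ≡ (247, 14630) mod (ℚ^×)²; places V = {2, 3, 5, 7, 11, 13, 19, 23, 41, ∞}.
(a,b)_∞: sgn(247)=+, sgn(14630)=+, so +1.
(a,b)_19: α=1, u≡3; β=-1, v≡15 (mod 19); (3|19)=-1, (15|19)=-1; sign (−1)^1·-1^-1·-1^1 = -1.
(a,b)_2: α=-22, β=-1; u≡7, v≡3 (mod 8); ε(u)ε(v)=1·1, αω(v)=-22·1, βω(u)=-1·0; sum ≡ 1  ⇒  -1.
(a,b)_11: α=0, u≡5; β=1, v≡2 (mod 11); (5|11)=+1, (2|11)=-1; sign (−1)^0·+1^1·-1^0 = +1.
(a,b)_3: α=6, u≡1; β=4, v≡2 (mod 3); (1|3)=+1, (2|3)=-1; sign (−1)^0·+1^4·-1^6 = +1.
(a,b)_5: α=12, u≡3; β=5, v≡1 (mod 5); (3|5)=-1, (1|5)=+1; sign (−1)^0·-1^5·+1^12 = -1.
(a,b)_7: α=0, u≡4; β=-1, v≡2 (mod 7); (4|7)=+1, (2|7)=+1; sign (−1)^0·+1^-1·+1^0 = +1.
(a,b)_23: α=2, u≡17; β=0, v≡12 (mod 23); (17|23)=-1, (12|23)=+1; sign (−1)^0·-1^0·+1^2 = +1.
(a,b)_41: α=2, u≡21; β=0, v≡34 (mod 41); (21|41)=+1, (34|41)=-1; sign (−1)^0·+1^0·-1^2 = +1.
(a,b)_13: α=1, u≡6; β=0, v≡8 (mod 13); (6|13)=-1, (8|13)=-1; sign (−1)^0·-1^0·-1^1 = -1.
|Ram(247, 14630)| = 4, even; anisotropic at {2, 5, 13, 19}.

[2, 5, 13, 19]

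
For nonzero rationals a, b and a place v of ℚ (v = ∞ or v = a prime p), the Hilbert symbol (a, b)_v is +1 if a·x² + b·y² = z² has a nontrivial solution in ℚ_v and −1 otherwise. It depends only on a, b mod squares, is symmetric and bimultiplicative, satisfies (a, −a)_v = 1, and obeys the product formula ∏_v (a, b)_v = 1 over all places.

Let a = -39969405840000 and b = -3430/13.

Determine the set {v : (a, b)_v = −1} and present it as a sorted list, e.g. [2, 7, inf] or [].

[2, 3, 7, inf]

Mod squares: a ≡ -714, b ≡ -910. Check v ∈ {∞, 2, 3, 5, 7, 13, 17}.
v=17: a=17^1·(≡1), b=17^0·(≡16) mod 17; (1|17)=+1, (16|17)=+1; (−1)^{1·0·8}·(+1)^0·(+1)^1 = +1.
v=∞: -714 < 0 and -910 < 0  ⇒  (a,b)_∞ = -1.
v=13: a=13^4·(≡3), b=13^-1·(≡2) mod 13; (3|13)=+1, (2|13)=-1; (−1)^{4·-1·6}·(+1)^-1·(-1)^4 = +1.
v=3: a=3^1·(≡2), b=3^0·(≡2) mod 3; (2|3)=-1, (2|3)=-1; (−1)^{1·0·1}·(-1)^0·(-1)^1 = -1.
v=7: a=7^3·(≡6), b=7^3·(≡3) mod 7; (6|7)=-1, (3|7)=-1; (−1)^{3·3·3}·(-1)^3·(-1)^3 = -1.
v=5: a=5^4·(≡1), b=5^1·(≡3) mod 5; (1|5)=+1, (3|5)=-1; (−1)^{4·1·2}·(+1)^1·(-1)^4 = +1.
v=2: v_2(a)=7, v_2(b)=1; units ≡ 3, 1 (mod 8); ε·ε+αω+βω = 1·0+7·0+1·1 ≡ 1  ⇒  (a,b)_2 = -1.
|Ram(-714, -910)| = 4, even; anisotropic at {2, 3, 7, ∞}.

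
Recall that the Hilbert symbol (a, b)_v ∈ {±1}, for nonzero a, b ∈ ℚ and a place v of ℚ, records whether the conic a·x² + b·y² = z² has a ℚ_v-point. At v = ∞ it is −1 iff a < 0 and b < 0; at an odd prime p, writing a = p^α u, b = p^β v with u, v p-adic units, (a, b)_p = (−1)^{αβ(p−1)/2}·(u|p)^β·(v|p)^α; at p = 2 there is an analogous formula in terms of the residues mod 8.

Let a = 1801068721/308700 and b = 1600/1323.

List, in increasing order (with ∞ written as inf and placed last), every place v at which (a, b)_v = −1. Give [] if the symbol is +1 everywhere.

Mod squares: a ≡ 7, b ≡ 3. Check v ∈ {∞, 2, 3, 5, 7, 31, 37}.
v=5: a=5^-2·(≡2), b=5^2·(≡3) mod 5; (2|5)=-1, (3|5)=-1; (−1)^{-2·2·2}·(-1)^2·(-1)^-2 = +1.
v=3: a=3^-2·(≡1), b=3^-3·(≡1) mod 3; (1|3)=+1, (1|3)=+1; (−1)^{-2·-3·1}·(+1)^-3·(+1)^-2 = +1.
v=∞: 7 > 0 and 3 > 0  ⇒  (a,b)_∞ = +1.
v=7: a=7^-3·(≡1), b=7^-2·(≡3) mod 7; (1|7)=+1, (3|7)=-1; (−1)^{-3·-2·3}·(+1)^-2·(-1)^-3 = -1.
v=31: a=31^2·(≡28), b=31^0·(≡26) mod 31; (28|31)=+1, (26|31)=-1; (−1)^{2·0·15}·(+1)^0·(-1)^2 = +1.
v=2: v_2(a)=-2, v_2(b)=6; units ≡ 7, 3 (mod 8); ε·ε+αω+βω = 1·1+-2·1+6·0 ≡ 1  ⇒  (a,b)_2 = -1.
v=37: a=37^4·(≡4), b=37^0·(≡36) mod 37; (4|37)=+1, (36|37)=+1; (−1)^{4·0·18}·(+1)^0·(+1)^4 = +1.
(7, 3 / ℚ) ramifies at {2, 7}: a division algebra.

[2, 7]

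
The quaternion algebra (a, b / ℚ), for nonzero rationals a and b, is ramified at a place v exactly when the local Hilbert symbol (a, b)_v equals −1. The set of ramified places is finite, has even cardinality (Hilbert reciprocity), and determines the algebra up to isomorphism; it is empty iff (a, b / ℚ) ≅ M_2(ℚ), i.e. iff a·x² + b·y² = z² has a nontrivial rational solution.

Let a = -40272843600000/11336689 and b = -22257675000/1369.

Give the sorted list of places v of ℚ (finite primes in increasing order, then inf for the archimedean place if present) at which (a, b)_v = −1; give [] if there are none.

[5, 11, 17, inf]

Mod squares: a ≡ -43010, b ≡ -1870. Check v ∈ {∞, 2, 3, 5, 7, 11, 13, 17, 23, 37}.
v=17: a=17^3·(≡12), b=17^1·(≡1) mod 17; (12|17)=-1, (1|17)=+1; (−1)^{3·1·8}·(-1)^1·(+1)^3 = -1.
v=2: v_2(a)=7, v_2(b)=3; units ≡ 7, 1 (mod 8); ε·ε+αω+βω = 1·0+7·0+3·0 ≡ 0  ⇒  (a,b)_2 = +1.
v=13: a=13^-2·(≡2), b=13^0·(≡6) mod 13; (2|13)=-1, (6|13)=-1; (−1)^{-2·0·6}·(-1)^0·(-1)^-2 = +1.
v=∞: -43010 < 0 and -1870 < 0  ⇒  (a,b)_∞ = -1.
v=3: a=3^4·(≡1), b=3^2·(≡2) mod 3; (1|3)=+1, (2|3)=-1; (−1)^{4·2·1}·(+1)^2·(-1)^4 = +1.
v=37: a=37^-2·(≡34), b=37^-2·(≡8) mod 37; (34|37)=+1, (8|37)=-1; (−1)^{-2·-2·18}·(+1)^-2·(-1)^-2 = +1.
v=5: a=5^5·(≡2), b=5^5·(≡1) mod 5; (2|5)=-1, (1|5)=+1; (−1)^{5·5·2}·(-1)^5·(+1)^5 = -1.
v=7: a=7^-2·(≡6), b=7^0·(≡5) mod 7; (6|7)=-1, (5|7)=-1; (−1)^{-2·0·3}·(-1)^0·(-1)^-2 = +1.
v=23: a=23^1·(≡3), b=23^2·(≡8) mod 23; (3|23)=+1, (8|23)=+1; (−1)^{1·2·11}·(+1)^2·(+1)^1 = +1.
v=11: a=11^1·(≡2), b=11^1·(≡6) mod 11; (2|11)=-1, (6|11)=-1; (−1)^{1·1·5}·(-1)^1·(-1)^1 = -1.
|Ram(-43010, -1870)| = 4, even; anisotropic at {5, 11, 17, ∞}.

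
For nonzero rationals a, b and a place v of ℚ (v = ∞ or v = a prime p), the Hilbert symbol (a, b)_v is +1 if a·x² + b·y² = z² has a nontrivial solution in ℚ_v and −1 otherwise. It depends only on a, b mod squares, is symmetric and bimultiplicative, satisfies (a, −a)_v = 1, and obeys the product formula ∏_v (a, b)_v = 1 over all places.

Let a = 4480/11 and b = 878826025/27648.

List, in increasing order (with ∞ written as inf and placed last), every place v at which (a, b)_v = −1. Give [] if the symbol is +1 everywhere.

[2, 3, 5, 7]

(a, b) ≡ (770, 3) mod (ℚ^×)²; places V = {2, 3, 5, 7, 11, ∞}.
(a,b)_5: α=1, u≡1; β=2, v≡2 (mod 5); (1|5)=+1, (2|5)=-1; sign (−1)^0·+1^2·-1^1 = -1.
(a,b)_3: α=0, u≡2; β=-3, v≡1 (mod 3); (2|3)=-1, (1|3)=+1; sign (−1)^0·-1^-3·+1^0 = -1.
(a,b)_2: α=7, β=-10; u≡1, v≡3 (mod 8); ε(u)ε(v)=0·1, αω(v)=7·1, βω(u)=-10·0; sum ≡ 1  ⇒  -1.
(a,b)_11: α=-1, u≡3; β=4, v≡4 (mod 11); (3|11)=+1, (4|11)=+1; sign (−1)^0·+1^4·+1^-1 = +1.
(a,b)_7: α=1, u≡6; β=4, v≡6 (mod 7); (6|7)=-1, (6|7)=-1; sign (−1)^0·-1^4·-1^1 = -1.
(a,b)_∞: sgn(770)=+, sgn(3)=+, so +1.
Ram(770, 3) = {2, 3, 5, 7}; no ℚ_2-point on the conic.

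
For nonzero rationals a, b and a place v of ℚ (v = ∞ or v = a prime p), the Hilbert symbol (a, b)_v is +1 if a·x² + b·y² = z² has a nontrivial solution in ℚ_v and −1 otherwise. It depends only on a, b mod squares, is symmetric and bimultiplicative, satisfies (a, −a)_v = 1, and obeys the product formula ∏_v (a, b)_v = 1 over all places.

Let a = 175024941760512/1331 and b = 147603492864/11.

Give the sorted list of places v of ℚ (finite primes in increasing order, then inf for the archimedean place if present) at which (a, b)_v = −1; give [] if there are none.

[23, 29]

Mod squares: a ≡ 7337, b ≡ 11. Check v ∈ {∞, 2, 3, 11, 23, 29}.
v=3: a=3^2·(≡2), b=3^4·(≡2) mod 3; (2|3)=-1, (2|3)=-1; (−1)^{2·4·1}·(-1)^4·(-1)^2 = +1.
v=29: a=29^3·(≡18), b=29^2·(≡26) mod 29; (18|29)=-1, (26|29)=-1; (−1)^{3·2·14}·(-1)^2·(-1)^3 = -1.
v=11: a=11^-3·(≡8), b=11^-1·(≡3) mod 11; (8|11)=-1, (3|11)=+1; (−1)^{-3·-1·5}·(-1)^-1·(+1)^-3 = +1.
v=23: a=23^3·(≡10), b=23^2·(≡20) mod 23; (10|23)=-1, (20|23)=-1; (−1)^{3·2·11}·(-1)^2·(-1)^3 = -1.
v=∞: 7337 > 0 and 11 > 0  ⇒  (a,b)_∞ = +1.
v=2: v_2(a)=16, v_2(b)=12; units ≡ 1, 3 (mod 8); ε·ε+αω+βω = 0·1+16·1+12·0 ≡ 0  ⇒  (a,b)_2 = +1.
|Ram(7337, 11)| = 2, even; anisotropic at {23, 29}.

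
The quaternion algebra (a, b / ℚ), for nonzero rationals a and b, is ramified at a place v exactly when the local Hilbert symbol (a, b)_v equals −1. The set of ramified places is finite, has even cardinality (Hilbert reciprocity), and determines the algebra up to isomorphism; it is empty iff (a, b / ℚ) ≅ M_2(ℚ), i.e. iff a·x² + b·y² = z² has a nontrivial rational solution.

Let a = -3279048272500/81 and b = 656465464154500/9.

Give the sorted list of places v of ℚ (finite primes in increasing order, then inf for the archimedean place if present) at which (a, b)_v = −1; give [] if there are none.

[7, 17]

(a, b) ≡ (-1309, 1105) mod (ℚ^×)²; places V = {2, 3, 5, 7, 11, 13, 17, ∞}.
(a,b)_13: α=2, u≡1; β=3, v≡7 (mod 13); (1|13)=+1, (7|13)=-1; sign (−1)^0·+1^3·-1^2 = +1.
(a,b)_2: α=2, β=2; u≡3, v≡1 (mod 8); ε(u)ε(v)=1·0, αω(v)=2·0, βω(u)=2·1; sum ≡ 0  ⇒  +1.
(a,b)_3: α=-4, u≡2; β=-2, v≡1 (mod 3); (2|3)=-1, (1|3)=+1; sign (−1)^0·-1^-2·+1^-4 = +1.
(a,b)_7: α=3, u≡1; β=4, v≡3 (mod 7); (1|7)=+1, (3|7)=-1; sign (−1)^0·+1^4·-1^3 = -1.
(a,b)_∞: sgn(-1309)=−, sgn(1105)=+, so +1.
(a,b)_5: α=4, u≡4; β=3, v≡4 (mod 5); (4|5)=+1, (4|5)=+1; sign (−1)^0·+1^3·+1^4 = +1.
(a,b)_11: α=3, u≡8; β=4, v≡3 (mod 11); (8|11)=-1, (3|11)=+1; sign (−1)^0·-1^4·+1^3 = +1.
(a,b)_17: α=1, u≡9; β=1, v≡12 (mod 17); (9|17)=+1, (12|17)=-1; sign (−1)^0·+1^1·-1^1 = -1.
(-1309, 1105 / ℚ) ramifies at {7, 17}: a division algebra.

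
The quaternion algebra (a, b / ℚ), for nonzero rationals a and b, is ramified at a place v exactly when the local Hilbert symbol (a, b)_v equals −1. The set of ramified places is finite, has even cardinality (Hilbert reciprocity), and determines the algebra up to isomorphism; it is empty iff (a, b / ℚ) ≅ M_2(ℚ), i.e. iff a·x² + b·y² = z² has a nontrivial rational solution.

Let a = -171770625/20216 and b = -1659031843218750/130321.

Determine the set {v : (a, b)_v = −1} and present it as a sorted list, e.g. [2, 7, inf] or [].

[29, inf]

Mod squares: a ≡ -5278, b ≡ -14. Check v ∈ {∞, 2, 3, 5, 7, 11, 13, 19, 29}.
v=3: a=3^6·(≡2), b=3^2·(≡1) mod 3; (2|3)=-1, (1|3)=+1; (−1)^{6·2·1}·(-1)^2·(+1)^6 = +1.
v=13: a=13^1·(≡10), b=13^2·(≡9) mod 13; (10|13)=+1, (9|13)=+1; (−1)^{1·2·6}·(+1)^2·(+1)^1 = +1.
v=5: a=5^4·(≡2), b=5^6·(≡4) mod 5; (2|5)=-1, (4|5)=+1; (−1)^{4·6·2}·(-1)^6·(+1)^4 = +1.
v=∞: -5278 < 0 and -14 < 0  ⇒  (a,b)_∞ = -1.
v=7: a=7^-1·(≡4), b=7^3·(≡3) mod 7; (4|7)=+1, (3|7)=-1; (−1)^{-1·3·3}·(+1)^3·(-1)^-1 = +1.
v=2: v_2(a)=-3, v_2(b)=1; units ≡ 1, 1 (mod 8); ε·ε+αω+βω = 0·0+-3·0+1·0 ≡ 0  ⇒  (a,b)_2 = +1.
v=11: a=11^0·(≡2), b=11^2·(≡2) mod 11; (2|11)=-1, (2|11)=-1; (−1)^{0·2·5}·(-1)^2·(-1)^0 = +1.
v=29: a=29^1·(≡3), b=29^2·(≡26) mod 29; (3|29)=-1, (26|29)=-1; (−1)^{1·2·14}·(-1)^2·(-1)^1 = -1.
v=19: a=19^-2·(≡4), b=19^-4·(≡4) mod 19; (4|19)=+1, (4|19)=+1; (−1)^{-2·-4·9}·(+1)^-4·(+1)^-2 = +1.
(-5278, -14 / ℚ) ramifies at {29, ∞}: a division algebra.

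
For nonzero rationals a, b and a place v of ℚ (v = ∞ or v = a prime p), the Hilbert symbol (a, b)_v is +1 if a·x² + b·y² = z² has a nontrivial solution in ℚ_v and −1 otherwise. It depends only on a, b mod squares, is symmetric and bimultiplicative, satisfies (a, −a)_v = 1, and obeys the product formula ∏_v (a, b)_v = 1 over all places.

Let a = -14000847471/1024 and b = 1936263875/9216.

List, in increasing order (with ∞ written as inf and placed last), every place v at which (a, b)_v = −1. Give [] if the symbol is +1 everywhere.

(a, b) ≡ (-14911, 267995) mod (ℚ^×)²; places V = {2, 3, 5, 7, 13, 17, 19, 31, 37, ∞}.
(a,b)_∞: sgn(-14911)=−, sgn(267995)=+, so +1.
(a,b)_7: α=0, u≡6; β=1, v≡4 (mod 7); (6|7)=-1, (4|7)=+1; sign (−1)^0·-1^1·+1^0 = -1.
(a,b)_5: α=0, u≡1; β=3, v≡1 (mod 5); (1|5)=+1, (1|5)=+1; sign (−1)^0·+1^3·+1^0 = +1.
(a,b)_3: α=2, u≡2; β=-2, v≡2 (mod 3); (2|3)=-1, (2|3)=-1; sign (−1)^0·-1^-2·-1^2 = +1.
(a,b)_17: α=2, u≡16; β=2, v≡11 (mod 17); (16|17)=+1, (11|17)=-1; sign (−1)^0·+1^2·-1^2 = +1.
(a,b)_13: α=1, u≡10; β=1, v≡4 (mod 13); (10|13)=+1, (4|13)=+1; sign (−1)^0·+1^1·+1^1 = +1.
(a,b)_2: α=-10, β=-10; u≡1, v≡3 (mod 8); ε(u)ε(v)=0·1, αω(v)=-10·1, βω(u)=-10·0; sum ≡ 0  ⇒  +1.
(a,b)_19: α=2, u≡4; β=1, v≡16 (mod 19); (4|19)=+1, (16|19)=+1; sign (−1)^0·+1^1·+1^2 = +1.
(a,b)_31: α=1, u≡30; β=1, v≡6 (mod 31); (30|31)=-1, (6|31)=-1; sign (−1)^1·-1^1·-1^1 = -1.
(a,b)_37: α=1, u≡33; β=0, v≡1 (mod 37); (33|37)=+1, (1|37)=+1; sign (−1)^0·+1^0·+1^1 = +1.
Ram(-14911, 267995) = {7, 31}; no ℚ_7-point on the conic.

[7, 31]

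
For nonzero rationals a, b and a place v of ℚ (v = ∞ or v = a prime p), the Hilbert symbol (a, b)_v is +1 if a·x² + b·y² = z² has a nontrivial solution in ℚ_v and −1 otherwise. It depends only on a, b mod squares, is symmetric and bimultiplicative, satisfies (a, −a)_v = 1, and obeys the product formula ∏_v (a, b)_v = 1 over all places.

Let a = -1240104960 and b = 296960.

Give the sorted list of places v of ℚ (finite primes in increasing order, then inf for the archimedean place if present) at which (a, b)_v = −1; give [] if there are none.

[2, 29]

Mod squares: a ≡ -10, b ≡ 290. Check v ∈ {∞, 2, 3, 5, 29}.
v=3: a=3^2·(≡2), b=3^0·(≡2) mod 3; (2|3)=-1, (2|3)=-1; (−1)^{2·0·1}·(-1)^0·(-1)^2 = +1.
v=2: v_2(a)=15, v_2(b)=11; units ≡ 3, 1 (mod 8); ε·ε+αω+βω = 1·0+15·0+11·1 ≡ 1  ⇒  (a,b)_2 = -1.
v=5: a=5^1·(≡3), b=5^1·(≡2) mod 5; (3|5)=-1, (2|5)=-1; (−1)^{1·1·2}·(-1)^1·(-1)^1 = +1.
v=29: a=29^2·(≡3), b=29^1·(≡3) mod 29; (3|29)=-1, (3|29)=-1; (−1)^{2·1·14}·(-1)^1·(-1)^2 = -1.
v=∞: -10 < 0 and 290 > 0  ⇒  (a,b)_∞ = +1.
|Ram(-10, 290)| = 2, even; anisotropic at {2, 29}.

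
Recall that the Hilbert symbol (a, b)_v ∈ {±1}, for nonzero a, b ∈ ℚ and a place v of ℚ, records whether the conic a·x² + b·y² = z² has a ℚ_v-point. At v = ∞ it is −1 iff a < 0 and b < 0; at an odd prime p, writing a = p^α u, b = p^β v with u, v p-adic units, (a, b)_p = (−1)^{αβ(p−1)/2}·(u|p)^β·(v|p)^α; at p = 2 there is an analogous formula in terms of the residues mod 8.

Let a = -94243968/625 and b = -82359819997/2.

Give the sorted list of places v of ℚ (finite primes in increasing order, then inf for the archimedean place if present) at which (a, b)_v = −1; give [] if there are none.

(a, b) ≡ (-163618, -19891274) mod (ℚ^×)²; places V = {2, 3, 5, 7, 13, 23, 29, 31, 37, ∞}.
(a,b)_3: α=2, u≡2; β=0, v≡1 (mod 3); (2|3)=-1, (1|3)=+1; sign (−1)^0·-1^0·+1^2 = +1.
(a,b)_31: α=1, u≡27; β=1, v≡15 (mod 31); (27|31)=-1, (15|31)=-1; sign (−1)^1·-1^1·-1^1 = -1.
(a,b)_∞: sgn(-163618)=−, sgn(-19891274)=−, so -1.
(a,b)_13: α=1, u≡5; β=3, v≡5 (mod 13); (5|13)=-1, (5|13)=-1; sign (−1)^0·-1^3·-1^1 = +1.
(a,b)_29: α=1, u≡4; β=1, v≡8 (mod 29); (4|29)=+1, (8|29)=-1; sign (−1)^0·+1^1·-1^1 = -1.
(a,b)_7: α=1, u≡6; β=2, v≡6 (mod 7); (6|7)=-1, (6|7)=-1; sign (−1)^0·-1^2·-1^1 = -1.
(a,b)_2: α=7, β=-1; u≡7, v≡3 (mod 8); ε(u)ε(v)=1·1, αω(v)=7·1, βω(u)=-1·0; sum ≡ 0  ⇒  +1.
(a,b)_5: α=-4, u≡2; β=0, v≡4 (mod 5); (2|5)=-1, (4|5)=+1; sign (−1)^0·-1^0·+1^-4 = +1.
(a,b)_37: α=0, u≡21; β=1, v≡23 (mod 37); (21|37)=+1, (23|37)=-1; sign (−1)^0·+1^1·-1^0 = +1.
(a,b)_23: α=0, u≡1; β=1, v≡2 (mod 23); (1|23)=+1, (2|23)=+1; sign (−1)^0·+1^1·+1^0 = +1.
Ram(-163618, -19891274) = {7, 29, 31, ∞}; no ℚ_7-point on the conic.

[7, 29, 31, inf]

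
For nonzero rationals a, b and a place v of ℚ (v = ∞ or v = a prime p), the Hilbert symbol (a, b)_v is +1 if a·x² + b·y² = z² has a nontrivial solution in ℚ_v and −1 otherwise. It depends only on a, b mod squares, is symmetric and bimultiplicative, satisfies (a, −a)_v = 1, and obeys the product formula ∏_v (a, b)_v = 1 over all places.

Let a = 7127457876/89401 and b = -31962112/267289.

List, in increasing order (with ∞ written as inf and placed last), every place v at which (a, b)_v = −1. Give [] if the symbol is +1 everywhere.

[13, 41]

(a, b) ≡ (13981, -13) mod (ℚ^×)²; places V = {2, 3, 7, 11, 13, 17, 23, 31, 41, 47, ∞}.
(a,b)_13: α=-2, u≡5; β=1, v≡3 (mod 13); (5|13)=-1, (3|13)=+1; sign (−1)^0·-1^1·+1^-2 = -1.
(a,b)_31: α=1, u≡15; β=0, v≡5 (mod 31); (15|31)=-1, (5|31)=+1; sign (−1)^0·-1^0·+1^1 = +1.
(a,b)_3: α=2, u≡1; β=0, v≡2 (mod 3); (1|3)=+1, (2|3)=-1; sign (−1)^0·+1^0·-1^2 = +1.
(a,b)_23: α=-2, u≡14; β=0, v≡19 (mod 23); (14|23)=-1, (19|23)=-1; sign (−1)^0·-1^0·-1^-2 = +1.
(a,b)_11: α=1, u≡7; β=-2, v≡3 (mod 11); (7|11)=-1, (3|11)=+1; sign (−1)^0·-1^-2·+1^1 = +1.
(a,b)_17: α=2, u≡14; β=0, v≡2 (mod 17); (14|17)=-1, (2|17)=+1; sign (−1)^0·-1^0·+1^2 = +1.
(a,b)_7: α=2, u≡1; β=4, v≡2 (mod 7); (1|7)=+1, (2|7)=+1; sign (−1)^0·+1^4·+1^2 = +1.
(a,b)_47: α=0, u≡33; β=-2, v≡21 (mod 47); (33|47)=-1, (21|47)=+1; sign (−1)^0·-1^-2·+1^0 = +1.
(a,b)_2: α=2, β=10; u≡5, v≡3 (mod 8); ε(u)ε(v)=0·1, αω(v)=2·1, βω(u)=10·1; sum ≡ 0  ⇒  +1.
(a,b)_∞: sgn(13981)=+, sgn(-13)=−, so +1.
(a,b)_41: α=1, u≡11; β=0, v≡34 (mod 41); (11|41)=-1, (34|41)=-1; sign (−1)^0·-1^0·-1^1 = -1.
(13981, -13 / ℚ) ramifies at {13, 41}: a division algebra.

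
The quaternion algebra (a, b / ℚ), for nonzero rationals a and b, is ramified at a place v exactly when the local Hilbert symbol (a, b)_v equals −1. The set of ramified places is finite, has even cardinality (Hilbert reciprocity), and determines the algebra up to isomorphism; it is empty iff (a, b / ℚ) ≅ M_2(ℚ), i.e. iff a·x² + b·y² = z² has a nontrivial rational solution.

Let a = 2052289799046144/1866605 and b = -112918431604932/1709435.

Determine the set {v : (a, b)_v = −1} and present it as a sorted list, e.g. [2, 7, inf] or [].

[7, 19, 31, 37]

Mod squares: a ≡ 24605, b ≡ -762755. Check v ∈ {∞, 2, 3, 5, 7, 13, 17, 19, 31, 37, 43, 47}.
v=13: a=13^-2·(≡1), b=13^-2·(≡8) mod 13; (1|13)=+1, (8|13)=-1; (−1)^{-2·-2·6}·(+1)^-2·(-1)^-2 = +1.
v=47: a=47^-2·(≡42), b=47^0·(≡36) mod 47; (42|47)=+1, (36|47)=+1; (−1)^{-2·0·23}·(+1)^0·(+1)^-2 = +1.
v=2: v_2(a)=10, v_2(b)=2; units ≡ 5, 5 (mod 8); ε·ε+αω+βω = 0·0+10·1+2·1 ≡ 0  ⇒  (a,b)_2 = +1.
v=37: a=37^1·(≡12), b=37^1·(≡29) mod 37; (12|37)=+1, (29|37)=-1; (−1)^{1·1·18}·(+1)^1·(-1)^1 = -1.
v=43: a=43^0·(≡41), b=43^2·(≡32) mod 43; (41|43)=+1, (32|43)=-1; (−1)^{0·2·21}·(+1)^2·(-1)^0 = +1.
v=7: a=7^3·(≡1), b=7^-1·(≡4) mod 7; (1|7)=+1, (4|7)=+1; (−1)^{3·-1·3}·(+1)^-1·(+1)^3 = -1.
v=∞: 24605 > 0 and -762755 < 0  ⇒  (a,b)_∞ = +1.
v=31: a=31^4·(≡3), b=31^3·(≡14) mod 31; (3|31)=-1, (14|31)=+1; (−1)^{4·3·15}·(-1)^3·(+1)^4 = -1.
v=3: a=3^2·(≡2), b=3^6·(≡1) mod 3; (2|3)=-1, (1|3)=+1; (−1)^{2·6·1}·(-1)^6·(+1)^2 = +1.
v=19: a=19^1·(≡18), b=19^1·(≡12) mod 19; (18|19)=-1, (12|19)=-1; (−1)^{1·1·9}·(-1)^1·(-1)^1 = -1.
v=5: a=5^-1·(≡4), b=5^-1·(≡4) mod 5; (4|5)=+1, (4|5)=+1; (−1)^{-1·-1·2}·(+1)^-1·(+1)^-1 = +1.
v=17: a=17^0·(≡12), b=17^-2·(≡1) mod 17; (12|17)=-1, (1|17)=+1; (−1)^{0·-2·8}·(-1)^-2·(+1)^0 = +1.
|Ram(24605, -762755)| = 4, even; anisotropic at {7, 19, 31, 37}.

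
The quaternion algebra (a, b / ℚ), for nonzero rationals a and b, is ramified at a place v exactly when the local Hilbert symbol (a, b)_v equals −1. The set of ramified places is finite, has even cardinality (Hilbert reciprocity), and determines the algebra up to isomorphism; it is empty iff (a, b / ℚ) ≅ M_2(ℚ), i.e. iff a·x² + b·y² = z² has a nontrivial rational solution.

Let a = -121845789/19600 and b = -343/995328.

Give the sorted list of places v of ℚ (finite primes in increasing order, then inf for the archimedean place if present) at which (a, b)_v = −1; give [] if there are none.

(a, b) ≡ (-989, -21) mod (ℚ^×)²; places V = {2, 3, 5, 7, 13, 23, 43, ∞}.
(a,b)_5: α=-2, u≡4; β=0, v≡4 (mod 5); (4|5)=+1, (4|5)=+1; sign (−1)^0·+1^0·+1^-2 = +1.
(a,b)_2: α=-4, β=-12; u≡3, v≡3 (mod 8); ε(u)ε(v)=1·1, αω(v)=-4·1, βω(u)=-12·1; sum ≡ 1  ⇒  -1.
(a,b)_43: α=1, u≡28; β=0, v≡37 (mod 43); (28|43)=-1, (37|43)=-1; sign (−1)^0·-1^0·-1^1 = -1.
(a,b)_13: α=2, u≡10; β=0, v≡11 (mod 13); (10|13)=+1, (11|13)=-1; sign (−1)^0·+1^0·-1^2 = +1.
(a,b)_23: α=1, u≡4; β=0, v≡16 (mod 23); (4|23)=+1, (16|23)=+1; sign (−1)^0·+1^0·+1^1 = +1.
(a,b)_3: α=6, u≡1; β=-5, v≡2 (mod 3); (1|3)=+1, (2|3)=-1; sign (−1)^0·+1^-5·-1^6 = +1.
(a,b)_∞: sgn(-989)=−, sgn(-21)=−, so -1.
(a,b)_7: α=-2, u≡5; β=3, v≡4 (mod 7); (5|7)=-1, (4|7)=+1; sign (−1)^0·-1^3·+1^-2 = -1.
(-989, -21 / ℚ) ramifies at {2, 7, 43, ∞}: a division algebra.

[2, 7, 43, inf]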